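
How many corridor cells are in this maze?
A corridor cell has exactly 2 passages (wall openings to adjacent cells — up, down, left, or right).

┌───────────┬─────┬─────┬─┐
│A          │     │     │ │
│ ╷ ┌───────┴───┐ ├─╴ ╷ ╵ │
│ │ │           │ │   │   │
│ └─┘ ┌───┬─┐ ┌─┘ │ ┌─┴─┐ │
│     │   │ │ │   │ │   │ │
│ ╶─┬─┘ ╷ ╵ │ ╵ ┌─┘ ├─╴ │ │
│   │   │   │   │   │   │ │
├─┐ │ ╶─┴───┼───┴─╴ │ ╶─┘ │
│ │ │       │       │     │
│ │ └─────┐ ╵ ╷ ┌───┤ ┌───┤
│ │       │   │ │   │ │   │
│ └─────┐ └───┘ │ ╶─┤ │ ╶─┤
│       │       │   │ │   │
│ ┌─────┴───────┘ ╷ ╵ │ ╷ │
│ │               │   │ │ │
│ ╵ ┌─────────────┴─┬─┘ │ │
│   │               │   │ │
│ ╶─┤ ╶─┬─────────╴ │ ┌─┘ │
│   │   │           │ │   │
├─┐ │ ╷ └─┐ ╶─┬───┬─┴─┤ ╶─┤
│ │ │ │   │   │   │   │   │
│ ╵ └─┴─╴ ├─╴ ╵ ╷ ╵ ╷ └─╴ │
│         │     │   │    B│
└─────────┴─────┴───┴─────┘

Counting cells with exactly 2 passages:
Total corridor cells: 122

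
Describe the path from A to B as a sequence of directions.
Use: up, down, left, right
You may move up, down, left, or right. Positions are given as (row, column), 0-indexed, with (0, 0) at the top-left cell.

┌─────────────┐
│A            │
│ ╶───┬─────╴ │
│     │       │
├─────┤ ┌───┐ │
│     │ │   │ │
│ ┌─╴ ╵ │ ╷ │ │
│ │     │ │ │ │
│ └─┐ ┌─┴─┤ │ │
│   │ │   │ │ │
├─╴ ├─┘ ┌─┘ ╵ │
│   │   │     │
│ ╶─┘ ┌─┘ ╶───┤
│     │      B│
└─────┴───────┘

Finding the path and converting it to directions:
Path through cells: (0,0) → (0,1) → (0,2) → (0,3) → (0,4) → (0,5) → (0,6) → (1,6) → (2,6) → (3,6) → (4,6) → (5,6) → (5,5) → (5,4) → (6,4) → (6,5) → (6,6)
Directions: right, right, right, right, right, right, down, down, down, down, down, left, left, down, right, right

Solution:

┌─────────────┐
│A → → → → → ↓│
│ ╶───┬─────╴ │
│     │      ↓│
├─────┤ ┌───┐ │
│     │ │   │↓│
│ ┌─╴ ╵ │ ╷ │ │
│ │     │ │ │↓│
│ └─┐ ┌─┴─┤ │ │
│   │ │   │ │↓│
├─╴ ├─┘ ┌─┘ ╵ │
│   │   │↓ ← ↲│
│ ╶─┘ ┌─┘ ╶───┤
│     │  ↳ → B│
└─────┴───────┘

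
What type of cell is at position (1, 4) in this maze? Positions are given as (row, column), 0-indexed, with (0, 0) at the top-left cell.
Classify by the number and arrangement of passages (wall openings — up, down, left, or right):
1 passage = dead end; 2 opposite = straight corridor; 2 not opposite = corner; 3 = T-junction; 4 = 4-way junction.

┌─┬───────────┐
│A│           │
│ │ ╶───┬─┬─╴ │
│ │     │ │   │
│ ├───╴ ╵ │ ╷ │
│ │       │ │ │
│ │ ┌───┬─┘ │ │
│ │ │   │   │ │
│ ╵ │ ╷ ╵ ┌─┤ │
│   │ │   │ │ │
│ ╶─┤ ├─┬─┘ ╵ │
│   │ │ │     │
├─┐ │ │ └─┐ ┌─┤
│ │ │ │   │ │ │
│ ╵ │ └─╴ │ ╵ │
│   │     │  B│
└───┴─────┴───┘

Checking cell at (1, 4):
Number of passages: 1
Cell type: dead end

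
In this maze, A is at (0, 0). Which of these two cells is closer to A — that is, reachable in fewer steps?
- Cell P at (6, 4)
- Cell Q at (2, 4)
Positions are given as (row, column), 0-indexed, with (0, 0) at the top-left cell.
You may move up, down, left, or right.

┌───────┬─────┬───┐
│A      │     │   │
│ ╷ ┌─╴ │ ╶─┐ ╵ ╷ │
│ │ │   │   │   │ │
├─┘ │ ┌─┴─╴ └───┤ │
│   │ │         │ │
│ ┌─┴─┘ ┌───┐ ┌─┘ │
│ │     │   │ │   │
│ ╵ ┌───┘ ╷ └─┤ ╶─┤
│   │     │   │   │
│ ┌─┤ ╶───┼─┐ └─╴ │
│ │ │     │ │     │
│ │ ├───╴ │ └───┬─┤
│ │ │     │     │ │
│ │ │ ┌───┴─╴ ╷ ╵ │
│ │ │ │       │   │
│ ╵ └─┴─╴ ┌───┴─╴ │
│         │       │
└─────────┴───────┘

Shortest path A → P at (6, 4): 42 steps
Shortest path A → Q at (2, 4): 12 steps

Q is closer (12 steps vs 42 steps).

Path to P:

┌───────┬─────┬───┐
│A ↓    │↱ → ↓│↱ ↓│
│ ╷ ┌─╴ │ ╶─┐ ╵ ╷ │
│ │↓│   │↑ ↰│↳ ↑│↓│
├─┘ │ ┌─┴─╴ └───┤ │
│↓ ↲│ │↱ → ↑    │↓│
│ ┌─┴─┘ ┌───┐ ┌─┘ │
│↓│↱ → ↑│↓ ↰│ │↓ ↲│
│ ╵ ┌───┘ ╷ └─┤ ╶─┤
│↳ ↑│↓ ← ↲│↑ ↰│↳ ↓│
│ ┌─┤ ╶───┼─┐ └─╴ │
│ │ │↳ → ↓│ │↑ ← ↲│
│ │ ├───╴ │ └───┬─┤
│ │ │    P│     │ │
│ │ │ ┌───┴─╴ ╷ ╵ │
│ │ │ │       │   │
│ ╵ └─┴─╴ ┌───┴─╴ │
│         │       │
└─────────┴───────┘

Path to Q:

┌───────┬─────┬───┐
│A ↓    │     │   │
│ ╷ ┌─╴ │ ╶─┐ ╵ ╷ │
│ │↓│   │   │   │ │
├─┘ │ ┌─┴─╴ └───┤ │
│↓ ↲│ │↱ Q      │ │
│ ┌─┴─┘ ┌───┐ ┌─┘ │
│↓│↱ → ↑│   │ │   │
│ ╵ ┌───┘ ╷ └─┤ ╶─┤
│↳ ↑│     │   │   │
│ ┌─┤ ╶───┼─┐ └─╴ │
│ │ │     │ │     │
│ │ ├───╴ │ └───┬─┤
│ │ │     │     │ │
│ │ │ ┌───┴─╴ ╷ ╵ │
│ │ │ │       │   │
│ ╵ └─┴─╴ ┌───┴─╴ │
│         │       │
└─────────┴───────┘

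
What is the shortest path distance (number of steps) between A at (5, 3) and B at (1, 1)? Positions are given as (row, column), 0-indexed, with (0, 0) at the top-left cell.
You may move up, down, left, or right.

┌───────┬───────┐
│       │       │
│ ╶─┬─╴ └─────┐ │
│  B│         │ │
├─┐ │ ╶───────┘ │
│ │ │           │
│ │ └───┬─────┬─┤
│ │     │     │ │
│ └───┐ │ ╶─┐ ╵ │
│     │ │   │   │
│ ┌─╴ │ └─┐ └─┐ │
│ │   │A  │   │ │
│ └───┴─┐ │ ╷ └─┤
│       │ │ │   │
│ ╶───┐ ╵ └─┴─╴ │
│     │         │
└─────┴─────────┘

Finding path from (5, 3) to (1, 1):
Path: (5,3) → (4,3) → (3,3) → (3,2) → (3,1) → (2,1) → (1,1)
Distance: 6 steps

Solution:

┌───────┬───────┐
│       │       │
│ ╶─┬─╴ └─────┐ │
│  B│         │ │
├─┐ │ ╶───────┘ │
│ │↑│           │
│ │ └───┬─────┬─┤
│ │↑ ← ↰│     │ │
│ └───┐ │ ╶─┐ ╵ │
│     │↑│   │   │
│ ┌─╴ │ └─┐ └─┐ │
│ │   │A  │   │ │
│ └───┴─┐ │ ╷ └─┤
│       │ │ │   │
│ ╶───┐ ╵ └─┴─╴ │
│     │         │
└─────┴─────────┘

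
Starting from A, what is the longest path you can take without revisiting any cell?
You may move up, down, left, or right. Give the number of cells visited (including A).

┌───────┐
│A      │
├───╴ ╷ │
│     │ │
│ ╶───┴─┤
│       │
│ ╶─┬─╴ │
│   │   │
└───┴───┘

Finding longest simple path using DFS:
Start: (0, 0)
Longest path visits 12 cells
Path: A → right → right → down → left → left → down → right → right → right → down → left

Solution:

┌───────┐
│A → ↓  │
├───╴ ╷ │
│↓ ← ↲│ │
│ ╶───┴─┤
│↳ → → ↓│
│ ╶─┬─╴ │
│   │B ↲│
└───┴───┘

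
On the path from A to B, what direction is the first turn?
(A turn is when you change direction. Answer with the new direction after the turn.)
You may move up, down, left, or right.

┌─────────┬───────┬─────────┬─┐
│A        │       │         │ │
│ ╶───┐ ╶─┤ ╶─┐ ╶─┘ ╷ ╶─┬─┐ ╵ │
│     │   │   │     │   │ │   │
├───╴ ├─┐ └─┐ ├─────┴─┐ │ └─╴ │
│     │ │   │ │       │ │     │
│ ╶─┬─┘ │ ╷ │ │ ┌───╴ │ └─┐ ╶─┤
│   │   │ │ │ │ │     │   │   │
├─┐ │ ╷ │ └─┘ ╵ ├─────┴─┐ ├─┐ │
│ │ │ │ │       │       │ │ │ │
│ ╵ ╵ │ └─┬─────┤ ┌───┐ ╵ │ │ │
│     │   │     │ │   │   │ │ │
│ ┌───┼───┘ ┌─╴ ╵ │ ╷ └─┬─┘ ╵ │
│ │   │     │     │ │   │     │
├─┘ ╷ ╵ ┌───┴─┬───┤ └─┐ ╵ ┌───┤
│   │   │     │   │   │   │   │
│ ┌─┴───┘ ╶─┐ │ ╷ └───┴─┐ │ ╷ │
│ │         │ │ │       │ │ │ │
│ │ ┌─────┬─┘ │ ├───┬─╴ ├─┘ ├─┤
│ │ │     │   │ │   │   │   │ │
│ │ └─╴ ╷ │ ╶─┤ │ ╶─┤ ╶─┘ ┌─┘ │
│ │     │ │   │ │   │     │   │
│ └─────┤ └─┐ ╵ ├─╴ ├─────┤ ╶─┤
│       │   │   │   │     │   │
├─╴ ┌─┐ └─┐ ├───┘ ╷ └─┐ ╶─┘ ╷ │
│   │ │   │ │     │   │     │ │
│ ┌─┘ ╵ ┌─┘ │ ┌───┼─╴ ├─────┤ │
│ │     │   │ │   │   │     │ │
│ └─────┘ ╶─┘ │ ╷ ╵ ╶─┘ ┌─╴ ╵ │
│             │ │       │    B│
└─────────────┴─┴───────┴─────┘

Directions: right, right, right, down, right, down, down, down, right, right, up, up, up, left, up, right, right, down, right, right, up, right, down, right, down, down, right, down, down, left, up, left, left, left, down, down, left, up, left, left, down, left, left, down, left, up, left, down, left, down, down, down, down, right, down, left, down, down, right, right, right, right, right, right, up, up, right, right, up, right, down, right, down, left, down, right, right, up, right, right, down, right
First turn direction: down

Solution:

┌─────────┬───────┬─────────┬─┐
│A → → ↓  │↱ → ↓  │↱ ↓      │ │
│ ╶───┐ ╶─┤ ╶─┐ ╶─┘ ╷ ╶─┬─┐ ╵ │
│     │↳ ↓│↑ ↰│↳ → ↑│↳ ↓│ │   │
├───╴ ├─┐ └─┐ ├─────┴─┐ │ └─╴ │
│     │ │↓  │↑│       │↓│     │
│ ╶─┬─┘ │ ╷ │ │ ┌───╴ │ └─┐ ╶─┤
│   │   │↓│ │↑│ │     │↳ ↓│   │
├─┐ │ ╷ │ └─┘ ╵ ├─────┴─┐ ├─┐ │
│ │ │ │ │↳ → ↑  │↓ ← ← ↰│↓│ │ │
│ ╵ ╵ │ └─┬─────┤ ┌───┐ ╵ │ │ │
│     │   │↓ ← ↰│↓│   │↑ ↲│ │ │
│ ┌───┼───┘ ┌─╴ ╵ │ ╷ └─┬─┘ ╵ │
│ │↓ ↰│↓ ← ↲│  ↑ ↲│ │   │     │
├─┘ ╷ ╵ ┌───┴─┬───┤ └─┐ ╵ ┌───┤
│↓ ↲│↑ ↲│     │   │   │   │   │
│ ┌─┴───┘ ╶─┐ │ ╷ └───┴─┐ │ ╷ │
│↓│         │ │ │       │ │ │ │
│ │ ┌─────┬─┘ │ ├───┬─╴ ├─┘ ├─┤
│↓│ │     │   │ │   │   │   │ │
│ │ └─╴ ╷ │ ╶─┤ │ ╶─┤ ╶─┘ ┌─┘ │
│↓│     │ │   │ │   │     │   │
│ └─────┤ └─┐ ╵ ├─╴ ├─────┤ ╶─┤
│↳ ↓    │   │   │↱ ↓│     │   │
├─╴ ┌─┐ └─┐ ├───┘ ╷ └─┐ ╶─┘ ╷ │
│↓ ↲│ │   │ │↱ → ↑│↳ ↓│     │ │
│ ┌─┘ ╵ ┌─┘ │ ┌───┼─╴ ├─────┤ │
│↓│     │   │↑│   │↓ ↲│↱ → ↓│ │
│ └─────┘ ╶─┘ │ ╷ ╵ ╶─┘ ┌─╴ ╵ │
│↳ → → → → → ↑│ │  ↳ → ↑│  ↳ B│
└─────────────┴─┴───────┴─────┘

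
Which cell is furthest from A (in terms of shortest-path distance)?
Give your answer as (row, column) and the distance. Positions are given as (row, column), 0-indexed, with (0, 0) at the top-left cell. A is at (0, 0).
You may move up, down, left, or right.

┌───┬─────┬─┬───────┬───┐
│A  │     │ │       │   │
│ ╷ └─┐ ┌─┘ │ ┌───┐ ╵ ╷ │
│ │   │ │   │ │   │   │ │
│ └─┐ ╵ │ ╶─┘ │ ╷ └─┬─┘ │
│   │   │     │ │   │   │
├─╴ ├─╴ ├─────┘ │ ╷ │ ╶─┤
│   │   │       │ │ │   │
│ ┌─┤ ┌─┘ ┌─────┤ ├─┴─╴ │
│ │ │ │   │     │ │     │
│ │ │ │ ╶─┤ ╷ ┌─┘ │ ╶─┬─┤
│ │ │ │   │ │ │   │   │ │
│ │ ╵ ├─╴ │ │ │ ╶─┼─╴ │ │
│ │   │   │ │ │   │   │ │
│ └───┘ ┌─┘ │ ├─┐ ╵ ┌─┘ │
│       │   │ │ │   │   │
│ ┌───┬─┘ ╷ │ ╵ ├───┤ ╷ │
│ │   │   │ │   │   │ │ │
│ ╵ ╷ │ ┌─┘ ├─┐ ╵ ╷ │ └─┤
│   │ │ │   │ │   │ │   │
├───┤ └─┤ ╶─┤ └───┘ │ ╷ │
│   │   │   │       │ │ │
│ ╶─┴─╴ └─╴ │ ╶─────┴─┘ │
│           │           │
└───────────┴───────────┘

Computing BFS distances from A to all cells:
Furthest cell: (0, 5)
Distance: 61 steps

Path from A to the furthest cell:

┌───┬─────┬─┬───────┬───┐
│A  │     │B│↓ ← ← ↰│↓ ↰│
│ ╷ └─┐ ┌─┘ │ ┌───┐ ╵ ╷ │
│↓│   │ │↱ ↑│↓│↱ ↓│↑ ↲│↑│
│ └─┐ ╵ │ ╶─┘ │ ╷ └─┬─┘ │
│↳ ↓│   │↑ ← ↲│↑│↓  │↱ ↑│
├─╴ ├─╴ ├─────┘ │ ╷ │ ╶─┤
│↓ ↲│   │↱ → → ↑│↓│ │↑ ↰│
│ ┌─┤ ┌─┘ ┌─────┤ ├─┴─╴ │
│↓│ │ │↱ ↑│     │↓│↱ → ↑│
│ │ │ │ ╶─┤ ╷ ┌─┘ │ ╶─┬─┤
│↓│ │ │↑ ↰│ │ │↓ ↲│↑ ↰│ │
│ │ ╵ ├─╴ │ │ │ ╶─┼─╴ │ │
│↓│   │↱ ↑│ │ │↳ ↓│↱ ↑│ │
│ └───┘ ┌─┘ │ ├─┐ ╵ ┌─┘ │
│↳ → → ↑│   │ │ │↳ ↑│   │
│ ┌───┬─┘ ╷ │ ╵ ├───┤ ╷ │
│ │   │   │ │   │   │ │ │
│ ╵ ╷ │ ┌─┘ ├─┐ ╵ ╷ │ └─┤
│   │ │ │   │ │   │ │   │
├───┤ └─┤ ╶─┤ └───┘ │ ╷ │
│   │   │   │       │ │ │
│ ╶─┴─╴ └─╴ │ ╶─────┴─┘ │
│           │           │
└───────────┴───────────┘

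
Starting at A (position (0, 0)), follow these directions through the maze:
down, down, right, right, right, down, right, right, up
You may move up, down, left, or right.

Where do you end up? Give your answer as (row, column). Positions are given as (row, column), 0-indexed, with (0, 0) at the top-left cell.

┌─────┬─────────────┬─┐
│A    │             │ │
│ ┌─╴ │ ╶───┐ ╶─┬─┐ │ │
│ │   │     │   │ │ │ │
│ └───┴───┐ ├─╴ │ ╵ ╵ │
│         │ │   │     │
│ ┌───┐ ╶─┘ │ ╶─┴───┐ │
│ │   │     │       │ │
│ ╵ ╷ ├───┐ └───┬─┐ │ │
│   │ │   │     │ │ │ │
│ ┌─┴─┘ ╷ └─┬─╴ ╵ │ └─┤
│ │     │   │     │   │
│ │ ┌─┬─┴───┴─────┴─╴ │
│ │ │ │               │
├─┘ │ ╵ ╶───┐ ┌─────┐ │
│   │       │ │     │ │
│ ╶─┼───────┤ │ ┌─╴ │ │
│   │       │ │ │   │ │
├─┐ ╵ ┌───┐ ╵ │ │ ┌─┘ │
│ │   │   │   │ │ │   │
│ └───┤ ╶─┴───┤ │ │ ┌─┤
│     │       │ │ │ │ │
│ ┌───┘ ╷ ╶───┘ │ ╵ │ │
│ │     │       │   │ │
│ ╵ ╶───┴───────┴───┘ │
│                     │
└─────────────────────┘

Following directions step by step:
Start: (0, 0)
  down: (0, 0) → (1, 0)
  down: (1, 0) → (2, 0)
  right: (2, 0) → (2, 1)
  right: (2, 1) → (2, 2)
  right: (2, 2) → (2, 3)
  down: (2, 3) → (3, 3)
  right: (3, 3) → (3, 4)
  right: (3, 4) → (3, 5)
  up: (3, 5) → (2, 5)
Final position: (2, 5)

Path taken:

┌─────┬─────────────┬─┐
│A    │             │ │
│ ┌─╴ │ ╶───┐ ╶─┬─┐ │ │
│↓│   │     │   │ │ │ │
│ └───┴───┐ ├─╴ │ ╵ ╵ │
│↳ → → ↓  │B│   │     │
│ ┌───┐ ╶─┘ │ ╶─┴───┐ │
│ │   │↳ → ↑│       │ │
│ ╵ ╷ ├───┐ └───┬─┐ │ │
│   │ │   │     │ │ │ │
│ ┌─┴─┘ ╷ └─┬─╴ ╵ │ └─┤
│ │     │   │     │   │
│ │ ┌─┬─┴───┴─────┴─╴ │
│ │ │ │               │
├─┘ │ ╵ ╶───┐ ┌─────┐ │
│   │       │ │     │ │
│ ╶─┼───────┤ │ ┌─╴ │ │
│   │       │ │ │   │ │
├─┐ ╵ ┌───┐ ╵ │ │ ┌─┘ │
│ │   │   │   │ │ │   │
│ └───┤ ╶─┴───┤ │ │ ┌─┤
│     │       │ │ │ │ │
│ ┌───┘ ╷ ╶───┘ │ ╵ │ │
│ │     │       │   │ │
│ ╵ ╶───┴───────┴───┘ │
│                     │
└─────────────────────┘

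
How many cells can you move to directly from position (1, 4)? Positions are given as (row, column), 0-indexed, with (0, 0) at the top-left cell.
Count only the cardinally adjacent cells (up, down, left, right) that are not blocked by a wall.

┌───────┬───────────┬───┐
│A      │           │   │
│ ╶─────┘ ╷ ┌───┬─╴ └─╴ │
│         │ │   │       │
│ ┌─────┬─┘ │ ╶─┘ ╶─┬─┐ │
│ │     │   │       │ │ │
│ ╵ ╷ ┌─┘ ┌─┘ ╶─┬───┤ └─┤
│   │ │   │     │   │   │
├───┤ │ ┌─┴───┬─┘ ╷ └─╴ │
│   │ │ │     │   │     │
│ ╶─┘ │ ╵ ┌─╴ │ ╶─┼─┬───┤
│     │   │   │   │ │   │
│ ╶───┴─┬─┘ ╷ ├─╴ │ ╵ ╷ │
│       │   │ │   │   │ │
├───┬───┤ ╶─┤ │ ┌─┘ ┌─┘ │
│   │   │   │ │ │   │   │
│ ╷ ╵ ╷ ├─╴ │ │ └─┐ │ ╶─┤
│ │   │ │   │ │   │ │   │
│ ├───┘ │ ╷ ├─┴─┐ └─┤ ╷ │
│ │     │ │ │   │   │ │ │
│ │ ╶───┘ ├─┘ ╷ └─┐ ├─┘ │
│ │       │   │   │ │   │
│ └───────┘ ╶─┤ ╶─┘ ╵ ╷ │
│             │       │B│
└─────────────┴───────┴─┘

Checking passable neighbors of (1, 4):
Neighbors: (0, 4), (1, 3)
Count: 2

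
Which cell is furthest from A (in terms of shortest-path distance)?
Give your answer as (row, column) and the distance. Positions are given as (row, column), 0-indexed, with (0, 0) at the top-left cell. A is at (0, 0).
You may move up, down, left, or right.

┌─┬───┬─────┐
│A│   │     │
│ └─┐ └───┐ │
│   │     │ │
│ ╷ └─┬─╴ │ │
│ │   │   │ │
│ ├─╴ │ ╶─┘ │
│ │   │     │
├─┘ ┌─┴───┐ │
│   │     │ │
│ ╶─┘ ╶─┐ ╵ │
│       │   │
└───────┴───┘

Computing BFS distances from A to all cells:
Furthest cell: (0, 1)
Distance: 27 steps

Path from A to the furthest cell:

┌─┬───┬─────┐
│A│B ↰│     │
│ └─┐ └───┐ │
│↳ ↓│↑ ← ↰│ │
│ ╷ └─┬─╴ │ │
│ │↳ ↓│↱ ↑│ │
│ ├─╴ │ ╶─┘ │
│ │↓ ↲│↑ ← ↰│
├─┘ ┌─┴───┐ │
│↓ ↲│↱ → ↓│↑│
│ ╶─┘ ╶─┐ ╵ │
│↳ → ↑  │↳ ↑│
└───────┴───┘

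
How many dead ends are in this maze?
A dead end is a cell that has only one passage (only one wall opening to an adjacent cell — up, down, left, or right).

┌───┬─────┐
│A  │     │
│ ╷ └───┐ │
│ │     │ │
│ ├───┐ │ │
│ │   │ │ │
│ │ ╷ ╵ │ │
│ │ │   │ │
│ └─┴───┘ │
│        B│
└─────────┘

Checking each cell for number of passages:

Dead ends found at positions:
  (0, 2)
  (3, 1)
Total dead ends: 2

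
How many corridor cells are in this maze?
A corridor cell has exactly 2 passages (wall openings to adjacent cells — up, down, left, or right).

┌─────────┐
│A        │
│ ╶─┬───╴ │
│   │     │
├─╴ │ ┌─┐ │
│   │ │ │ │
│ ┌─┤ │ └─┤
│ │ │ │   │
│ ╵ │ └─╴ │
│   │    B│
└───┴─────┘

Counting cells with exactly 2 passages:
Total corridor cells: 21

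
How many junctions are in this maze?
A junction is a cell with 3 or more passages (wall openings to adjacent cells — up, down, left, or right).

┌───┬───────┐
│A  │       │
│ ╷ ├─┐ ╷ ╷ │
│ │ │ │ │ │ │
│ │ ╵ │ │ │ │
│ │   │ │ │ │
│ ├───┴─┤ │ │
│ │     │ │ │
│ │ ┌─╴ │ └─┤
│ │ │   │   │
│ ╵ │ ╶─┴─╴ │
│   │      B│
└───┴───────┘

Checking each cell for number of passages:

Junctions found (3+ passages):
  (0, 3): 3 passages
  (0, 4): 3 passages
Total junctions: 2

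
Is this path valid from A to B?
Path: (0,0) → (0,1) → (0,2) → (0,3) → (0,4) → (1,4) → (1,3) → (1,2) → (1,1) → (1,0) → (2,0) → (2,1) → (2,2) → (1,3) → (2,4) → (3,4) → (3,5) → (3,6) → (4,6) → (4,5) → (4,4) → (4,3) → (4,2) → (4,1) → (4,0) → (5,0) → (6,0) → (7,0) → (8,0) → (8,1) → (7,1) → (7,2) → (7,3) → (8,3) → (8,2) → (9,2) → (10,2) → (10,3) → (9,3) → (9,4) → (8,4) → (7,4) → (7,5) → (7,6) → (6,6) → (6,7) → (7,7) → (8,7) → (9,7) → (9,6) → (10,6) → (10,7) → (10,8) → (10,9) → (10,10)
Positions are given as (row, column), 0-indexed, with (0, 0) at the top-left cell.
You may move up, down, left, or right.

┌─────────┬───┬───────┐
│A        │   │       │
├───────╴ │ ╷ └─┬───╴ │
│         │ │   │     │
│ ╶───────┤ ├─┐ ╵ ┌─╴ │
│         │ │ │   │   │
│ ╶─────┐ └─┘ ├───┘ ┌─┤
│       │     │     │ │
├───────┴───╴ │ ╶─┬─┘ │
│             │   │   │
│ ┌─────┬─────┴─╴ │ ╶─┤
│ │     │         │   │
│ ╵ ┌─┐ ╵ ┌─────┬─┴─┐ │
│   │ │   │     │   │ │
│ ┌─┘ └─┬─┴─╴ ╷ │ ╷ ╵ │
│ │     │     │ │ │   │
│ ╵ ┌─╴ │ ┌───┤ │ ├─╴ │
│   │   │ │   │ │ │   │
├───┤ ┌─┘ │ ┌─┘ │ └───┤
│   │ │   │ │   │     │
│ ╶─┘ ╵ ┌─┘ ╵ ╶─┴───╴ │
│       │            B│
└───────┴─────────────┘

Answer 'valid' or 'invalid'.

Checking path validity:
Result: Invalid move at step 13: cannot move from (2, 2) to (1, 3).

invalid

Correct solution:

┌─────────┬───┬───────┐
│A → → → ↓│   │       │
├───────╴ │ ╷ └─┬───╴ │
│↓ ← ← ← ↲│ │   │     │
│ ╶───────┤ ├─┐ ╵ ┌─╴ │
│↳ → → → ↓│ │ │   │   │
│ ╶─────┐ └─┘ ├───┘ ┌─┤
│       │↳ → ↓│     │ │
├───────┴───╴ │ ╶─┬─┘ │
│↓ ← ← ← ← ← ↲│   │   │
│ ┌─────┬─────┴─╴ │ ╶─┤
│↓│     │         │   │
│ ╵ ┌─┐ ╵ ┌─────┬─┴─┐ │
│↓  │ │   │  ↱ ↓│   │ │
│ ┌─┘ └─┬─┴─╴ ╷ │ ╷ ╵ │
│↓│↱ → ↓│↱ → ↑│↓│ │   │
│ ╵ ┌─╴ │ ┌───┤ │ ├─╴ │
│↳ ↑│↓ ↲│↑│   │↓│ │   │
├───┤ ┌─┘ │ ┌─┘ │ └───┤
│   │↓│↱ ↑│ │↓ ↲│     │
│ ╶─┘ ╵ ┌─┘ ╵ ╶─┴───╴ │
│    ↳ ↑│    ↳ → → → B│
└───────┴─────────────┘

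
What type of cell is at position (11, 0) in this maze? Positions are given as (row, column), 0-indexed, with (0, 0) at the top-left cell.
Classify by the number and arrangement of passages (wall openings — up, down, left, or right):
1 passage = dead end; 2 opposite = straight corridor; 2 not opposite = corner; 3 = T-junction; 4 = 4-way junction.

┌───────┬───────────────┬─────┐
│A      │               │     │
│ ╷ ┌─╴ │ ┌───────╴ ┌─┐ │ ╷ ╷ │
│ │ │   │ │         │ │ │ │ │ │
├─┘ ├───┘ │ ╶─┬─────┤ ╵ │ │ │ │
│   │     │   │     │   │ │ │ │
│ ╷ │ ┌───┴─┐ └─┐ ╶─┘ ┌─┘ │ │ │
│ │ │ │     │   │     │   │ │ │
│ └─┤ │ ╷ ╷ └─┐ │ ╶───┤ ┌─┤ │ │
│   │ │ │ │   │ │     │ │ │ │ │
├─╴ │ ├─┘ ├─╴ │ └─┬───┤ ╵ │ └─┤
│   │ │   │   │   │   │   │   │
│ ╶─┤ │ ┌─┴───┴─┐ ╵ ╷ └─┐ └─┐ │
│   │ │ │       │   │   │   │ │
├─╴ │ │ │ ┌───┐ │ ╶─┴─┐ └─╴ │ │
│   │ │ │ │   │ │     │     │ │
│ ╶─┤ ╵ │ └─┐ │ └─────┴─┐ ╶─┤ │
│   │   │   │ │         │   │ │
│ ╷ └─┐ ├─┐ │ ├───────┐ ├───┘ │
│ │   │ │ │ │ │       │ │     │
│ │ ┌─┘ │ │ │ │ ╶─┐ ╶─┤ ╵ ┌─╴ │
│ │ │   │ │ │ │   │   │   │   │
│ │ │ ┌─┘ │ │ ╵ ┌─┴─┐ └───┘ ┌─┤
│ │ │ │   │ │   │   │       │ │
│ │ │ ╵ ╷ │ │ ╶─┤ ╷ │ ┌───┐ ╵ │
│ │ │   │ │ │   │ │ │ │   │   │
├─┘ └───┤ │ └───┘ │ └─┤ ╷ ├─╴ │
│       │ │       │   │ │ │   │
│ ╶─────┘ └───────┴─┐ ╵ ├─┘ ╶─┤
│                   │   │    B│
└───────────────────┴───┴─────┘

Checking cell at (11, 0):
Number of passages: 2
Cell type: straight corridor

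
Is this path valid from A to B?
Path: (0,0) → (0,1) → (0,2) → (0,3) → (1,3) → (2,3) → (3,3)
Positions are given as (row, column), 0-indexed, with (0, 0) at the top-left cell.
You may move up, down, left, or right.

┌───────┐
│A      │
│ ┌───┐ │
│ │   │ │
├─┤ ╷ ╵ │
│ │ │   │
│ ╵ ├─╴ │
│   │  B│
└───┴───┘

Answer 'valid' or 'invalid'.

Checking path validity:
Result: All consecutive moves are passable.

valid

Correct solution:

┌───────┐
│A → → ↓│
│ ┌───┐ │
│ │   │↓│
├─┤ ╷ ╵ │
│ │ │  ↓│
│ ╵ ├─╴ │
│   │  B│
└───┴───┘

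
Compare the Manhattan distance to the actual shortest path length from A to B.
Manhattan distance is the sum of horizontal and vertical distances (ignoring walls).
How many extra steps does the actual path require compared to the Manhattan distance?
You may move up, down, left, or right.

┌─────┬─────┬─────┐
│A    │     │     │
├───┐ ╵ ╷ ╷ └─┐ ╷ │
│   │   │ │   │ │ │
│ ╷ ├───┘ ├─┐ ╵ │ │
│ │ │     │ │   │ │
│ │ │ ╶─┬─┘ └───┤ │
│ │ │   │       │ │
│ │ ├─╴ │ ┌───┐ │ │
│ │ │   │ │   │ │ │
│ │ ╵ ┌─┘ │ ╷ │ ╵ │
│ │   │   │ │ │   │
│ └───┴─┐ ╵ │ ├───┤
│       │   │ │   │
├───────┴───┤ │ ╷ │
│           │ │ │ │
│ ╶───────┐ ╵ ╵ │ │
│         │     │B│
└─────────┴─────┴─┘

Manhattan distance: |8 - 0| + |8 - 0| = 16
Actual path length: 42
Extra steps: 42 - 16 = 26

Solution:

┌─────┬─────┬─────┐
│A → ↓│↱ → ↓│  ↱ ↓│
├───┐ ╵ ╷ ╷ └─┐ ╷ │
│   │↳ ↑│ │↳ ↓│↑│↓│
│ ╷ ├───┘ ├─┐ ╵ │ │
│ │ │     │ │↳ ↑│↓│
│ │ │ ╶─┬─┘ └───┤ │
│ │ │   │↓ ← ← ↰│↓│
│ │ ├─╴ │ ┌───┐ │ │
│ │ │   │↓│↱ ↓│↑│↓│
│ │ ╵ ┌─┘ │ ╷ │ ╵ │
│ │   │  ↓│↑│↓│↑ ↲│
│ └───┴─┐ ╵ │ ├───┤
│       │↳ ↑│↓│↱ ↓│
├───────┴───┤ │ ╷ │
│           │↓│↑│↓│
│ ╶───────┐ ╵ ╵ │ │
│         │  ↳ ↑│B│
└─────────┴─────┴─┘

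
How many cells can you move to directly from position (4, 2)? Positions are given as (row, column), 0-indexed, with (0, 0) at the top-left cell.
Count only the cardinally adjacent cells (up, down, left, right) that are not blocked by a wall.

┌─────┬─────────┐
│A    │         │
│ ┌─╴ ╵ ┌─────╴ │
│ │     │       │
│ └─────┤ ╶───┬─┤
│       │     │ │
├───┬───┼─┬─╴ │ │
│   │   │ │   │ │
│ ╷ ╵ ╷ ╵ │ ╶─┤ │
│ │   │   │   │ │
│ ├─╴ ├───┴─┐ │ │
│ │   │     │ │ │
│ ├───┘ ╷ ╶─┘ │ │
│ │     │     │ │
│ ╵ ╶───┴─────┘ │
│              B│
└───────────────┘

Checking passable neighbors of (4, 2):
Neighbors: (3, 2), (5, 2), (4, 1)
Count: 3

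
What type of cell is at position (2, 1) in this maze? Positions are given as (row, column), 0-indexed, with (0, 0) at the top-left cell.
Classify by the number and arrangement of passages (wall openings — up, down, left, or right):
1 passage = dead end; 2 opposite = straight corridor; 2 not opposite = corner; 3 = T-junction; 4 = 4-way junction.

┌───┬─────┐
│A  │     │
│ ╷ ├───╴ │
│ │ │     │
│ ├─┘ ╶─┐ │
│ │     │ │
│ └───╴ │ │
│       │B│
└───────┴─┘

Checking cell at (2, 1):
Number of passages: 1
Cell type: dead end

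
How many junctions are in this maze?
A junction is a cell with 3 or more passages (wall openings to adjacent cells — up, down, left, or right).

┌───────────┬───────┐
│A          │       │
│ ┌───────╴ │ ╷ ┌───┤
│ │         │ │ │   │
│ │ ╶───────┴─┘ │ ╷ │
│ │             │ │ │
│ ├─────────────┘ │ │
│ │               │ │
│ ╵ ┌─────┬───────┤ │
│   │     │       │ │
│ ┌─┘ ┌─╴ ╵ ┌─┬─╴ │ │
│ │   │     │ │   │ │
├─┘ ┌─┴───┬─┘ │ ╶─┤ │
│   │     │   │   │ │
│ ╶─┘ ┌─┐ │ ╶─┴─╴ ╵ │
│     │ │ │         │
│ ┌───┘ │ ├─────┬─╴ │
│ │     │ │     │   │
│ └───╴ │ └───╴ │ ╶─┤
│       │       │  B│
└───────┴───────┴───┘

Checking each cell for number of passages:

Junctions found (3+ passages):
  (0, 7): 3 passages
  (4, 0): 3 passages
  (5, 4): 3 passages
  (7, 0): 3 passages
  (7, 8): 3 passages
  (7, 9): 3 passages
  (8, 3): 3 passages
Total junctions: 7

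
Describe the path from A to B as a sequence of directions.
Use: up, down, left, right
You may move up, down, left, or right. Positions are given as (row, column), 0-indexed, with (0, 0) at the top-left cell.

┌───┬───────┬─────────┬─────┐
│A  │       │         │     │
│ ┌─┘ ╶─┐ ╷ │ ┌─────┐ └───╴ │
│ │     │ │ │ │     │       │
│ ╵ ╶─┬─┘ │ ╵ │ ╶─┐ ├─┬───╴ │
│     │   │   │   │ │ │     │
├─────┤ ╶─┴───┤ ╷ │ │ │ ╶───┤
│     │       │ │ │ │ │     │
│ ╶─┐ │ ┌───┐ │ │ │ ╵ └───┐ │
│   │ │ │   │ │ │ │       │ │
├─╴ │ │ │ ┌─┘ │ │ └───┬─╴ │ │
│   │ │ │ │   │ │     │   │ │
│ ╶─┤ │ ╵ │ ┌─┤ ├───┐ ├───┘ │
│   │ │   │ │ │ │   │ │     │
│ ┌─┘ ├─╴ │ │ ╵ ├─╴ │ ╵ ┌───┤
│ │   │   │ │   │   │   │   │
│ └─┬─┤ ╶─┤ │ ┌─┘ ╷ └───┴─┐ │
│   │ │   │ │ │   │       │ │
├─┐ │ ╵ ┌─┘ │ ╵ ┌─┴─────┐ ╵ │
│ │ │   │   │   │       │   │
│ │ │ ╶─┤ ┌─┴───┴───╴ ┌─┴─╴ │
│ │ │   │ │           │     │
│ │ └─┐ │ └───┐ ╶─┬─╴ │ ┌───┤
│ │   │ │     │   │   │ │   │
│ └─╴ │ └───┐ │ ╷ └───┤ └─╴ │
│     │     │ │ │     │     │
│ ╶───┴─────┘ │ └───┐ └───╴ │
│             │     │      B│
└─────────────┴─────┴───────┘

Finding the path and converting it to directions:
Path through cells: (0,0) → (1,0) → (2,0) → (2,1) → (1,1) → (1,2) → (0,2) → (0,3) → (0,4) → (0,5) → (1,5) → (2,5) → (2,6) → (1,6) → (0,6) → (0,7) → (0,8) → (0,9) → (0,10) → (1,10) → (1,11) → (1,12) → (1,13) → (2,13) → (2,12) → (2,11) → (3,11) → (3,12) → (3,13) → (4,13) → (5,13) → (6,13) → (6,12) → (6,11) → (7,11) → (7,10) → (6,10) → (5,10) → (5,9) → (5,8) → (4,8) → (3,8) → (2,8) → (2,7) → (3,7) → (4,7) → (5,7) → (6,7) → (7,7) → (7,6) → (8,6) → (9,6) → (9,7) → (8,7) → (8,8) → (7,8) → (7,9) → (8,9) → (8,10) → (8,11) → (8,12) → (9,12) → (9,13) → (10,13) → (10,12) → (10,11) → (11,11) → (12,11) → (12,12) → (12,13) → (13,13)
Directions: down, down, right, up, right, up, right, right, right, down, down, right, up, up, right, right, right, right, down, right, right, right, down, left, left, down, right, right, down, down, down, left, left, down, left, up, up, left, left, up, up, up, left, down, down, down, down, down, left, down, down, right, up, right, up, right, down, right, right, right, down, right, down, left, left, down, down, right, right, down

Solution:

┌───┬───────┬─────────┬─────┐
│A  │↱ → → ↓│↱ → → → ↓│     │
│ ┌─┘ ╶─┐ ╷ │ ┌─────┐ └───╴ │
│↓│↱ ↑  │ │↓│↑│     │↳ → → ↓│
│ ╵ ╶─┬─┘ │ ╵ │ ╶─┐ ├─┬───╴ │
│↳ ↑  │   │↳ ↑│↓ ↰│ │ │↓ ← ↲│
├─────┤ ╶─┴───┤ ╷ │ │ │ ╶───┤
│     │       │↓│↑│ │ │↳ → ↓│
│ ╶─┐ │ ┌───┐ │ │ │ ╵ └───┐ │
│   │ │ │   │ │↓│↑│       │↓│
├─╴ │ │ │ ┌─┘ │ │ └───┬─╴ │ │
│   │ │ │ │   │↓│↑ ← ↰│   │↓│
│ ╶─┤ │ ╵ │ ┌─┤ ├───┐ ├───┘ │
│   │ │   │ │ │↓│   │↑│↓ ← ↲│
│ ┌─┘ ├─╴ │ │ ╵ ├─╴ │ ╵ ┌───┤
│ │   │   │ │↓ ↲│↱ ↓│↑ ↲│   │
│ └─┬─┤ ╶─┤ │ ┌─┘ ╷ └───┴─┐ │
│   │ │   │ │↓│↱ ↑│↳ → → ↓│ │
├─┐ │ ╵ ┌─┘ │ ╵ ┌─┴─────┐ ╵ │
│ │ │   │   │↳ ↑│       │↳ ↓│
│ │ │ ╶─┤ ┌─┴───┴───╴ ┌─┴─╴ │
│ │ │   │ │           │↓ ← ↲│
│ │ └─┐ │ └───┐ ╶─┬─╴ │ ┌───┤
│ │   │ │     │   │   │↓│   │
│ └─╴ │ └───┐ │ ╷ └───┤ └─╴ │
│     │     │ │ │     │↳ → ↓│
│ ╶───┴─────┘ │ └───┐ └───╴ │
│             │     │      B│
└─────────────┴─────┴───────┘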